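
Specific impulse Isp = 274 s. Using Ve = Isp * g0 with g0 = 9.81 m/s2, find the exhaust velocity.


Ve = Isp * g0 = 274 * 9.81 = 2687.9 m/s

2687.9 m/s


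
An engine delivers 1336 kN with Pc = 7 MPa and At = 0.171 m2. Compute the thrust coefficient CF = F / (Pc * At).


CF = 1336000 / (7e6 * 0.171) = 1.12

1.12


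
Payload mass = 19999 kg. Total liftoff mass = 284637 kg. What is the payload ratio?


PR = 19999 / 284637 = 0.0703

0.0703


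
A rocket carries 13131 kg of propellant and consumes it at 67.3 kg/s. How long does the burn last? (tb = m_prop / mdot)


tb = 13131 / 67.3 = 195.1 s

195.1 s


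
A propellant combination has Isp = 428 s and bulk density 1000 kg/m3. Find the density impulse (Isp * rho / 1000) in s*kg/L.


rho*Isp = 428 * 1000 / 1000 = 428 s*kg/L

428 s*kg/L


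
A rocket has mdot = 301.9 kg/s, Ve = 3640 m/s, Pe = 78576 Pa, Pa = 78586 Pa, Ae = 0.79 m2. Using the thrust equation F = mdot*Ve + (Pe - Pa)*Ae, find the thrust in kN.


F = 301.9 * 3640 + (78576 - 78586) * 0.79 = 1.0989e+06 N = 1098.9 kN

1098.9 kN


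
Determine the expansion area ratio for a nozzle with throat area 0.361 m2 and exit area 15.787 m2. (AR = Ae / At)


AR = 15.787 / 0.361 = 43.7

43.7


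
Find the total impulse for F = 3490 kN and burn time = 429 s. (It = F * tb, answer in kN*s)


It = 3490 * 429 = 1497210 kN*s

1497210 kN*s


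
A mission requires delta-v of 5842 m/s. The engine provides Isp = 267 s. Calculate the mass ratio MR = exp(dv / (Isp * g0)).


Ve = 267 * 9.81 = 2619.27 m/s
MR = exp(5842 / 2619.27) = 9.304

9.304


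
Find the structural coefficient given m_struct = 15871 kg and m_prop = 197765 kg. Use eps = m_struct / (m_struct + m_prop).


eps = 15871 / (15871 + 197765) = 0.0743

0.0743


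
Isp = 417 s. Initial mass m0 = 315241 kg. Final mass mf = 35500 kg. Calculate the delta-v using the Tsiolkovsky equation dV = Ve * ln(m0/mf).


Ve = 417 * 9.81 = 4090.77 m/s
dV = 4090.77 * ln(315241/35500) = 8933 m/s

8933 m/s


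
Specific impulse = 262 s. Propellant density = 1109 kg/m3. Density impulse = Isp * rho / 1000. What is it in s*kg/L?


rho*Isp = 262 * 1109 / 1000 = 291 s*kg/L

291 s*kg/L


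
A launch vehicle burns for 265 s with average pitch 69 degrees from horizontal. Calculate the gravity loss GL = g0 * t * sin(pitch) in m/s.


GL = 9.81 * 265 * sin(69 deg) = 2427 m/s

2427 m/s


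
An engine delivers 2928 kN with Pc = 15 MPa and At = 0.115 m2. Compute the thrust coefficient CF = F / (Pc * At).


CF = 2928000 / (15e6 * 0.115) = 1.7

1.7


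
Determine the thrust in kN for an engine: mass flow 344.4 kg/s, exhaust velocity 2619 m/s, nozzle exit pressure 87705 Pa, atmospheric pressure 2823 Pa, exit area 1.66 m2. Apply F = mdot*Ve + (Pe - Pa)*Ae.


F = 344.4 * 2619 + (87705 - 2823) * 1.66 = 1.0429e+06 N = 1042.9 kN

1042.9 kN


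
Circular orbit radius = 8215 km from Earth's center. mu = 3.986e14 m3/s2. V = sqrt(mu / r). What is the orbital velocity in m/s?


V = sqrt(3.986e14 / 8215000) = 6966 m/s

6966 m/s


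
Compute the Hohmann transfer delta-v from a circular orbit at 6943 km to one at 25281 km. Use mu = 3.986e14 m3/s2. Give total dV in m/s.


V1 = sqrt(mu/r1) = 7576.96 m/s
dV1 = V1*(sqrt(2*r2/(r1+r2)) - 1) = 1914.16 m/s
V2 = sqrt(mu/r2) = 3970.74 m/s
dV2 = V2*(1 - sqrt(2*r1/(r1+r2))) = 1364.16 m/s
Total dV = 3278 m/s

3278 m/s


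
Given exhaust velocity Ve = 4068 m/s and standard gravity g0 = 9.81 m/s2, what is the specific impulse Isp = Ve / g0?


Isp = Ve / g0 = 4068 / 9.81 = 414.7 s

414.7 s


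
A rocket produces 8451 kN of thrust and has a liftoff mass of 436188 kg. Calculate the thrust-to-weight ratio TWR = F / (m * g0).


TWR = 8451000 / (436188 * 9.81) = 1.97

1.97


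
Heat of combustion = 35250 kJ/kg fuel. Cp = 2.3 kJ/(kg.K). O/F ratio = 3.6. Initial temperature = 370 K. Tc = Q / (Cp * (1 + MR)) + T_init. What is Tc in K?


Tc = 35250 / (2.3 * (1 + 3.6)) + 370 = 3702 K

3702 K


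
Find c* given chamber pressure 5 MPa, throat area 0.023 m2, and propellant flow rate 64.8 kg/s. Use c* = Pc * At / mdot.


c* = 5e6 * 0.023 / 64.8 = 1775 m/s

1775 m/s


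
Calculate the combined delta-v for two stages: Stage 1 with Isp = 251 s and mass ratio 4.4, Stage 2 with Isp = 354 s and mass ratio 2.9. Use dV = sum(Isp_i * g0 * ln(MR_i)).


dV1 = 251 * 9.81 * ln(4.4) = 3648.2 m/s
dV2 = 354 * 9.81 * ln(2.9) = 3697.5 m/s
Total dV = 3648.2 + 3697.5 = 7345.7 m/s ~ 7346 m/s

7346 m/s


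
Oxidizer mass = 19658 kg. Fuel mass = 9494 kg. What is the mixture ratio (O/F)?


MR = 19658 / 9494 = 2.07

2.07


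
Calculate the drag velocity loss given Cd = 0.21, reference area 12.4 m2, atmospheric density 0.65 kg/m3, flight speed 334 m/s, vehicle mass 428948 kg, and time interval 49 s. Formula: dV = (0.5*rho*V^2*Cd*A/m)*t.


D = 0.5 * 0.65 * 334^2 * 0.21 * 12.4 = 94409.84 N
a = 94409.84 / 428948 = 0.2201 m/s2
dV = 0.2201 * 49 = 10.8 m/s

10.8 m/s


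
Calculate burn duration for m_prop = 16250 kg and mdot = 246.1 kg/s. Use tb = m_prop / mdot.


tb = 16250 / 246.1 = 66.0 s

66.0 s


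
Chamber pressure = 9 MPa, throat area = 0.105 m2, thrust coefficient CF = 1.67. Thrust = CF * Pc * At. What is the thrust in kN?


F = 1.67 * 9e6 * 0.105 = 1.5782e+06 N = 1578.2 kN

1578.2 kN


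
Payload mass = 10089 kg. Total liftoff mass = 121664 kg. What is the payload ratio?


PR = 10089 / 121664 = 0.0829

0.0829


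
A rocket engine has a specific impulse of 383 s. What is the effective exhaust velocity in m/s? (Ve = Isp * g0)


Ve = Isp * g0 = 383 * 9.81 = 3757.2 m/s

3757.2 m/s


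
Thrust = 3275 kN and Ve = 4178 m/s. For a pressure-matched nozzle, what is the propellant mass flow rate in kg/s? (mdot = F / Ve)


mdot = F / Ve = 3275000 / 4178 = 783.9 kg/s

783.9 kg/s


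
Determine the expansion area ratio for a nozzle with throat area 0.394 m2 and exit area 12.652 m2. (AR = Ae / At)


AR = 12.652 / 0.394 = 32.1

32.1


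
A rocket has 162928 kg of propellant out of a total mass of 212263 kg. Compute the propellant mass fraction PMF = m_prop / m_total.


PMF = 162928 / 212263 = 0.768

0.768


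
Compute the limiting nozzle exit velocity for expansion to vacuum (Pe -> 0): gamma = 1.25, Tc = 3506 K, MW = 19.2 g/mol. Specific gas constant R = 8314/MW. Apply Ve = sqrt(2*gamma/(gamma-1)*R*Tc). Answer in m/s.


R = 8314 / 19.2 = 433.02 J/(kg.K)
Ve = sqrt(2 * 1.25 / (1.25 - 1) * 433.02 * 3506) = 3896 m/s

3896 m/s


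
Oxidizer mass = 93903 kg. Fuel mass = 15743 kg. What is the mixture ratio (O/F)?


MR = 93903 / 15743 = 5.96

5.96


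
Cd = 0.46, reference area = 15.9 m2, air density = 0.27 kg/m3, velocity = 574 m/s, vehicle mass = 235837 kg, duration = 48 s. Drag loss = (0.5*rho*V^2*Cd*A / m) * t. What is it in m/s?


D = 0.5 * 0.27 * 574^2 * 0.46 * 15.9 = 325321.31 N
a = 325321.31 / 235837 = 1.3794 m/s2
dV = 1.3794 * 48 = 66.2 m/s

66.2 m/s


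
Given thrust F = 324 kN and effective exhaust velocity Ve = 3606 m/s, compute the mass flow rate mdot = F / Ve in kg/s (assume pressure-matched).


mdot = F / Ve = 324000 / 3606 = 89.9 kg/s

89.9 kg/s


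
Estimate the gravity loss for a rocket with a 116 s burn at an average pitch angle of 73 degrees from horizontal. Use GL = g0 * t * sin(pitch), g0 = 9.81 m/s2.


GL = 9.81 * 116 * sin(73 deg) = 1088 m/s

1088 m/s


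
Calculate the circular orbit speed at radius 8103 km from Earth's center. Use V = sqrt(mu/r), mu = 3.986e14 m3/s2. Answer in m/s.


V = sqrt(3.986e14 / 8103000) = 7014 m/s

7014 m/s


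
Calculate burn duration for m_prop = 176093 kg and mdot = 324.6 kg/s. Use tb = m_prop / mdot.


tb = 176093 / 324.6 = 542.5 s

542.5 s


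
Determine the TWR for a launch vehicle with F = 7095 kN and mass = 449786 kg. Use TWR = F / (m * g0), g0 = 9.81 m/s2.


TWR = 7095000 / (449786 * 9.81) = 1.61

1.61


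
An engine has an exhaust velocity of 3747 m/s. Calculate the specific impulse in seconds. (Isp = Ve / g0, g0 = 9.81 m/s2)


Isp = Ve / g0 = 3747 / 9.81 = 382.0 s

382.0 s


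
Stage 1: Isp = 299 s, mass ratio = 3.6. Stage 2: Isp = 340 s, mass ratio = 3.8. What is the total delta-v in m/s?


dV1 = 299 * 9.81 * ln(3.6) = 3757.2 m/s
dV2 = 340 * 9.81 * ln(3.8) = 4452.8 m/s
Total dV = 3757.2 + 4452.8 = 8210.0 m/s ~ 8210 m/s

8210 m/s


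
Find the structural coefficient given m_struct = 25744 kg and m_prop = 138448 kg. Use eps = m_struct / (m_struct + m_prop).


eps = 25744 / (25744 + 138448) = 0.1568

0.1568


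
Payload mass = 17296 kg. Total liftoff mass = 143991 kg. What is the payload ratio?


PR = 17296 / 143991 = 0.1201

0.1201


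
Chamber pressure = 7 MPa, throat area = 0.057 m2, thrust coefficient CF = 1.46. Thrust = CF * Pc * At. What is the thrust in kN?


F = 1.46 * 7e6 * 0.057 = 582540.0 N = 582.5 kN

582.5 kN


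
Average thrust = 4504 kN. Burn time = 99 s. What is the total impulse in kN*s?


It = 4504 * 99 = 445896 kN*s

445896 kN*s


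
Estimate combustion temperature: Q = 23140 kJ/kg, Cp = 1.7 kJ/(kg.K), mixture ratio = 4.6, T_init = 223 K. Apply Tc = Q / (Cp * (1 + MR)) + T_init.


Tc = 23140 / (1.7 * (1 + 4.6)) + 223 = 2654 K

2654 K


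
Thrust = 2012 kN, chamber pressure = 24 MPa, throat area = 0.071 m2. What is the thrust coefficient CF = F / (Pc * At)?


CF = 2012000 / (24e6 * 0.071) = 1.18

1.18


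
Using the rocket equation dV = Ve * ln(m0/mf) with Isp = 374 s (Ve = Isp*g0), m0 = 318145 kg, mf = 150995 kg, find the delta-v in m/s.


Ve = 374 * 9.81 = 3668.94 m/s
dV = 3668.94 * ln(318145/150995) = 2734 m/s

2734 m/s


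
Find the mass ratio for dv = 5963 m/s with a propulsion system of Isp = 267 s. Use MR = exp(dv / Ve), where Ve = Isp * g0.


Ve = 267 * 9.81 = 2619.27 m/s
MR = exp(5963 / 2619.27) = 9.743

9.743


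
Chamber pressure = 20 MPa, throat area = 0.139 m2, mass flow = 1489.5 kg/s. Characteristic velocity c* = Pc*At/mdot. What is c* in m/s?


c* = 20e6 * 0.139 / 1489.5 = 1866 m/s

1866 m/s


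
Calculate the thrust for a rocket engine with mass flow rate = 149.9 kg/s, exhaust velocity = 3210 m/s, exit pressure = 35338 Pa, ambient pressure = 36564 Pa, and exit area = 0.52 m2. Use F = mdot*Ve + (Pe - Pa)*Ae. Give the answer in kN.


F = 149.9 * 3210 + (35338 - 36564) * 0.52 = 480541.0 N = 480.5 kN

480.5 kN


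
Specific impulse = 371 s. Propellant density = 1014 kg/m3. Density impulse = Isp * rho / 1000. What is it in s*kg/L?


rho*Isp = 371 * 1014 / 1000 = 376 s*kg/L

376 s*kg/L


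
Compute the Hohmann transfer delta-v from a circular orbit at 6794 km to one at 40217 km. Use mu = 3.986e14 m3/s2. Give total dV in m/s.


V1 = sqrt(mu/r1) = 7659.6 m/s
dV1 = V1*(sqrt(2*r2/(r1+r2)) - 1) = 2359.44 m/s
V2 = sqrt(mu/r2) = 3148.21 m/s
dV2 = V2*(1 - sqrt(2*r1/(r1+r2))) = 1455.66 m/s
Total dV = 3815 m/s

3815 m/s


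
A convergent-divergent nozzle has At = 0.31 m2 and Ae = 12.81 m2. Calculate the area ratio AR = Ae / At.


AR = 12.81 / 0.31 = 41.3

41.3


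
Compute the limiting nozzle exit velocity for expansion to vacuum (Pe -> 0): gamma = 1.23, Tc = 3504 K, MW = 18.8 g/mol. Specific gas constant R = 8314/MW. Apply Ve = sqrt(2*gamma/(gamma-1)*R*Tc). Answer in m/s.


R = 8314 / 18.8 = 442.23 J/(kg.K)
Ve = sqrt(2 * 1.23 / (1.23 - 1) * 442.23 * 3504) = 4071 m/s

4071 m/s


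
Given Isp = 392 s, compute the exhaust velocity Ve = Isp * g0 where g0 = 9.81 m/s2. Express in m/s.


Ve = Isp * g0 = 392 * 9.81 = 3845.5 m/s

3845.5 m/s


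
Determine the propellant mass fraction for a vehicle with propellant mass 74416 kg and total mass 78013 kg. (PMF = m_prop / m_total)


PMF = 74416 / 78013 = 0.954

0.954


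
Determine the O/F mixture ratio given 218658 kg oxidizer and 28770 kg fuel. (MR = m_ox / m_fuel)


MR = 218658 / 28770 = 7.6

7.6


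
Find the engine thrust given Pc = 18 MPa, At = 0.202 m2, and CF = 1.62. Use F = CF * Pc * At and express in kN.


F = 1.62 * 18e6 * 0.202 = 5.8903e+06 N = 5890.3 kN

5890.3 kN


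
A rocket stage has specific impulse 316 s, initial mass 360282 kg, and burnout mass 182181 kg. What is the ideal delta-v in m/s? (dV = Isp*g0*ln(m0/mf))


Ve = 316 * 9.81 = 3099.96 m/s
dV = 3099.96 * ln(360282/182181) = 2114 m/s

2114 m/s


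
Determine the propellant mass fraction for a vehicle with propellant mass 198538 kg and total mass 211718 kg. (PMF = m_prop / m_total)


PMF = 198538 / 211718 = 0.938

0.938


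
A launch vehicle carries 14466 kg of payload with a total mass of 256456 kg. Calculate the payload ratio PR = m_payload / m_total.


PR = 14466 / 256456 = 0.0564

0.0564


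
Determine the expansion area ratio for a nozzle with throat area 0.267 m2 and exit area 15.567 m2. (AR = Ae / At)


AR = 15.567 / 0.267 = 58.3

58.3


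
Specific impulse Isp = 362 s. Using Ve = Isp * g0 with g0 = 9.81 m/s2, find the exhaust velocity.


Ve = Isp * g0 = 362 * 9.81 = 3551.2 m/s

3551.2 m/s


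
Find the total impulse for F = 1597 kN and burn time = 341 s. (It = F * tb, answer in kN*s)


It = 1597 * 341 = 544577 kN*s

544577 kN*s


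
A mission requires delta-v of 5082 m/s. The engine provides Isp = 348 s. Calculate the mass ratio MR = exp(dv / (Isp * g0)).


Ve = 348 * 9.81 = 3413.88 m/s
MR = exp(5082 / 3413.88) = 4.431

4.431


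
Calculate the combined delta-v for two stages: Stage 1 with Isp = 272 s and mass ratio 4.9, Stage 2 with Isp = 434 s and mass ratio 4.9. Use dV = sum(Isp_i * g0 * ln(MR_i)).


dV1 = 272 * 9.81 * ln(4.9) = 4240.6 m/s
dV2 = 434 * 9.81 * ln(4.9) = 6766.2 m/s
Total dV = 4240.6 + 6766.2 = 11006.8 m/s ~ 11007 m/s

11007 m/s


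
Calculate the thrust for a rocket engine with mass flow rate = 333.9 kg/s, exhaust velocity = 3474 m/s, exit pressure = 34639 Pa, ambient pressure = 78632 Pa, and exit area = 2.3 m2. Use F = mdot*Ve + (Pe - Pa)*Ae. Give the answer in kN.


F = 333.9 * 3474 + (34639 - 78632) * 2.3 = 1.0588e+06 N = 1058.8 kN

1058.8 kN


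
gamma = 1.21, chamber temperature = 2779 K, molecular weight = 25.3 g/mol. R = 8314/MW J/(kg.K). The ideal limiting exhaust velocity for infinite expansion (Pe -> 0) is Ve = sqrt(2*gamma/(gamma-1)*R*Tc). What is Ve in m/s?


R = 8314 / 25.3 = 328.62 J/(kg.K)
Ve = sqrt(2 * 1.21 / (1.21 - 1) * 328.62 * 2779) = 3244 m/s

3244 m/s


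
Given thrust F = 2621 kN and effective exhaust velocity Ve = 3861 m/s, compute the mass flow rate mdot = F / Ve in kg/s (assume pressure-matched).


mdot = F / Ve = 2621000 / 3861 = 678.8 kg/s

678.8 kg/s


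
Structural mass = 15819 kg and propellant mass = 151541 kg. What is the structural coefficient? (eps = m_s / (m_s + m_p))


eps = 15819 / (15819 + 151541) = 0.0945

0.0945


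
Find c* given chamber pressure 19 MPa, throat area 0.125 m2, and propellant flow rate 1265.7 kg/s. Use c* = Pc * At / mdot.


c* = 19e6 * 0.125 / 1265.7 = 1876 m/s

1876 m/s


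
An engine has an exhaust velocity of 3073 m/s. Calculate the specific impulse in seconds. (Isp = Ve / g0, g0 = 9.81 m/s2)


Isp = Ve / g0 = 3073 / 9.81 = 313.3 s

313.3 s


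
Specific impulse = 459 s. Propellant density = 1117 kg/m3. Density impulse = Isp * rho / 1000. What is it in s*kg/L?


rho*Isp = 459 * 1117 / 1000 = 513 s*kg/L

513 s*kg/L


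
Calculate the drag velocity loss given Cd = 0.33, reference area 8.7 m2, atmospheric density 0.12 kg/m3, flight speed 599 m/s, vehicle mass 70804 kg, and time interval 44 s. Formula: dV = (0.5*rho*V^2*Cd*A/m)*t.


D = 0.5 * 0.12 * 599^2 * 0.33 * 8.7 = 61807.06 N
a = 61807.06 / 70804 = 0.8729 m/s2
dV = 0.8729 * 44 = 38.4 m/s

38.4 m/s


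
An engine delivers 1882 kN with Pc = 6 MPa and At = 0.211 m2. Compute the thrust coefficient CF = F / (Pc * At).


CF = 1882000 / (6e6 * 0.211) = 1.49

1.49


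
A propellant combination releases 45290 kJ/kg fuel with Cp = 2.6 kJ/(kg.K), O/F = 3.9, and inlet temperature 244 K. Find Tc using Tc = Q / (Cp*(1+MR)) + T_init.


Tc = 45290 / (2.6 * (1 + 3.9)) + 244 = 3799 K

3799 K


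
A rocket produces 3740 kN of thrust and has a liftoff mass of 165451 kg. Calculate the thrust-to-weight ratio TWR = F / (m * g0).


TWR = 3740000 / (165451 * 9.81) = 2.3

2.3


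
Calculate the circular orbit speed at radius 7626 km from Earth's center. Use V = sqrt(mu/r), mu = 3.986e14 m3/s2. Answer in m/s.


V = sqrt(3.986e14 / 7626000) = 7230 m/s

7230 m/s


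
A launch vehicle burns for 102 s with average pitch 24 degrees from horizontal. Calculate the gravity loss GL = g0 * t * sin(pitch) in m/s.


GL = 9.81 * 102 * sin(24 deg) = 407 m/s

407 m/s


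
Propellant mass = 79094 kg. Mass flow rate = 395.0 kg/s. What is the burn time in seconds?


tb = 79094 / 395.0 = 200.2 s

200.2 s


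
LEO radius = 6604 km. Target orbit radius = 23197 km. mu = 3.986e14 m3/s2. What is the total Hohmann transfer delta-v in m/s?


V1 = sqrt(mu/r1) = 7769.0 m/s
dV1 = V1*(sqrt(2*r2/(r1+r2)) - 1) = 1924.5 m/s
V2 = sqrt(mu/r2) = 4145.27 m/s
dV2 = V2*(1 - sqrt(2*r1/(r1+r2))) = 1385.61 m/s
Total dV = 3310 m/s

3310 m/s


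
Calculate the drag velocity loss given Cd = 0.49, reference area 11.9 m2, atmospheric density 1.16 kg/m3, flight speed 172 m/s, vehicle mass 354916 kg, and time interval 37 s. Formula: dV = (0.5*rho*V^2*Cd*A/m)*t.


D = 0.5 * 1.16 * 172^2 * 0.49 * 11.9 = 100052.5 N
a = 100052.5 / 354916 = 0.2819 m/s2
dV = 0.2819 * 37 = 10.4 m/s

10.4 m/s


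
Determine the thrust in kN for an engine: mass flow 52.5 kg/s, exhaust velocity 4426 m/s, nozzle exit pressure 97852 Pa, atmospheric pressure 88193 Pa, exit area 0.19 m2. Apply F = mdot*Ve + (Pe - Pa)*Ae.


F = 52.5 * 4426 + (97852 - 88193) * 0.19 = 234200.0 N = 234.2 kN

234.2 kN


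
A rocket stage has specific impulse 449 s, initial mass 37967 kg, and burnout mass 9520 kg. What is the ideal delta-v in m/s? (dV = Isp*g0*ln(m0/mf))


Ve = 449 * 9.81 = 4404.69 m/s
dV = 4404.69 * ln(37967/9520) = 6093 m/s

6093 m/s


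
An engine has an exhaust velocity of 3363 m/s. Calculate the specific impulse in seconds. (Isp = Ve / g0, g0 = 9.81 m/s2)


Isp = Ve / g0 = 3363 / 9.81 = 342.8 s

342.8 s


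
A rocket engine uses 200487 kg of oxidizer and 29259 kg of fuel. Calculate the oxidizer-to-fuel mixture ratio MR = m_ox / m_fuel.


MR = 200487 / 29259 = 6.85

6.85


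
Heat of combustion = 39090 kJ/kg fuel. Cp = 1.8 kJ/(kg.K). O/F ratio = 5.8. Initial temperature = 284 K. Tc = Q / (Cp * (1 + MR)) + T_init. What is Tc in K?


Tc = 39090 / (1.8 * (1 + 5.8)) + 284 = 3478 K

3478 K


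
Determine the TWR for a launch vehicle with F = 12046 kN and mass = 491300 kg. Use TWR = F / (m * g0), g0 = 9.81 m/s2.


TWR = 12046000 / (491300 * 9.81) = 2.5

2.5


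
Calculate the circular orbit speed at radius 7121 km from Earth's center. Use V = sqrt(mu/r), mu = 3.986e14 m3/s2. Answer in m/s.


V = sqrt(3.986e14 / 7121000) = 7482 m/s

7482 m/s


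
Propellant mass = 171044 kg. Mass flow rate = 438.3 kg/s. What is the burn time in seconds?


tb = 171044 / 438.3 = 390.2 s

390.2 s


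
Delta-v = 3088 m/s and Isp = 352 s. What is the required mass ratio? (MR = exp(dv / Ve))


Ve = 352 * 9.81 = 3453.12 m/s
MR = exp(3088 / 3453.12) = 2.446

2.446


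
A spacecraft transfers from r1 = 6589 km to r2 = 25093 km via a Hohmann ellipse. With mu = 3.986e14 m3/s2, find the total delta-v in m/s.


V1 = sqrt(mu/r1) = 7777.84 m/s
dV1 = V1*(sqrt(2*r2/(r1+r2)) - 1) = 2011.29 m/s
V2 = sqrt(mu/r2) = 3985.59 m/s
dV2 = V2*(1 - sqrt(2*r1/(r1+r2))) = 1415.13 m/s
Total dV = 3426 m/s

3426 m/s


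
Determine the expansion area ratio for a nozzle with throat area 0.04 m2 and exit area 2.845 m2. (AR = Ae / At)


AR = 2.845 / 0.04 = 71.1

71.1


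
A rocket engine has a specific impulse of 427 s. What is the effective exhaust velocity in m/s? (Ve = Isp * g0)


Ve = Isp * g0 = 427 * 9.81 = 4188.9 m/s

4188.9 m/s


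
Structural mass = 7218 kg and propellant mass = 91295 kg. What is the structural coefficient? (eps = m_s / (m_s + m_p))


eps = 7218 / (7218 + 91295) = 0.0733

0.0733


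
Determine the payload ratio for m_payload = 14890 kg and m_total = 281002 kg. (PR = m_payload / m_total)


PR = 14890 / 281002 = 0.053

0.053


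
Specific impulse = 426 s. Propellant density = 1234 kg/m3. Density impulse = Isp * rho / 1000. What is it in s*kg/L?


rho*Isp = 426 * 1234 / 1000 = 526 s*kg/L

526 s*kg/L


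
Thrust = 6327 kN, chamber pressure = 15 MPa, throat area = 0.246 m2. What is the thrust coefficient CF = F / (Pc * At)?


CF = 6327000 / (15e6 * 0.246) = 1.71

1.71


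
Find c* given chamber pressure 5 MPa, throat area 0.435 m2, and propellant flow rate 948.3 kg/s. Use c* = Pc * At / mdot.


c* = 5e6 * 0.435 / 948.3 = 2294 m/s

2294 m/s


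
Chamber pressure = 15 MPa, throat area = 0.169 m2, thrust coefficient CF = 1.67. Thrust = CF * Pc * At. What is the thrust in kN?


F = 1.67 * 15e6 * 0.169 = 4.2334e+06 N = 4233.4 kN

4233.4 kN


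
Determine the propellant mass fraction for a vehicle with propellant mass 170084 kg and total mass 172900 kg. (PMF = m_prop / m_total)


PMF = 170084 / 172900 = 0.984

0.984


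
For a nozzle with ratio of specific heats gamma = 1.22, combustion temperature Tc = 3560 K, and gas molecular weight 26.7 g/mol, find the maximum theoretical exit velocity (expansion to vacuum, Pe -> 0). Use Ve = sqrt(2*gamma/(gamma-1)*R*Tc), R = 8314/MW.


R = 8314 / 26.7 = 311.39 J/(kg.K)
Ve = sqrt(2 * 1.22 / (1.22 - 1) * 311.39 * 3560) = 3506 m/s

3506 m/s


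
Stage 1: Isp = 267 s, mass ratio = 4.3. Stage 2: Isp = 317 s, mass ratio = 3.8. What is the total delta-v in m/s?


dV1 = 267 * 9.81 * ln(4.3) = 3820.5 m/s
dV2 = 317 * 9.81 * ln(3.8) = 4151.5 m/s
Total dV = 3820.5 + 4151.5 = 7972.0 m/s ~ 7972 m/s

7972 m/s


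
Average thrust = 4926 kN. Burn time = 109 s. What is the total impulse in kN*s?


It = 4926 * 109 = 536934 kN*s

536934 kN*s


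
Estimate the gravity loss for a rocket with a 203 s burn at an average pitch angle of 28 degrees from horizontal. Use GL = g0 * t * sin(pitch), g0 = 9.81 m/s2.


GL = 9.81 * 203 * sin(28 deg) = 935 m/s

935 m/s


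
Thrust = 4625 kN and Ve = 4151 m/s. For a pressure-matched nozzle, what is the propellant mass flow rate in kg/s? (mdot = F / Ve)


mdot = F / Ve = 4625000 / 4151 = 1114.2 kg/s

1114.2 kg/s


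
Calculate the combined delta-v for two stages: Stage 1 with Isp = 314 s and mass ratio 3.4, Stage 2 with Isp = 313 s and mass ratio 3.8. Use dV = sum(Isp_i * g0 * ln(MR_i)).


dV1 = 314 * 9.81 * ln(3.4) = 3769.6 m/s
dV2 = 313 * 9.81 * ln(3.8) = 4099.2 m/s
Total dV = 3769.6 + 4099.2 = 7868.8 m/s ~ 7869 m/s

7869 m/s


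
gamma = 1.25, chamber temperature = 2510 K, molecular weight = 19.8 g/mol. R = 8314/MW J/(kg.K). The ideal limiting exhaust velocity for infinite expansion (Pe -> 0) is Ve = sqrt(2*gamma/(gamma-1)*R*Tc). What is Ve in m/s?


R = 8314 / 19.8 = 419.9 J/(kg.K)
Ve = sqrt(2 * 1.25 / (1.25 - 1) * 419.9 * 2510) = 3246 m/s

3246 m/s


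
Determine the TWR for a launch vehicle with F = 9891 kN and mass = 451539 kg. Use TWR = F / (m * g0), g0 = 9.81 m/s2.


TWR = 9891000 / (451539 * 9.81) = 2.23

2.23


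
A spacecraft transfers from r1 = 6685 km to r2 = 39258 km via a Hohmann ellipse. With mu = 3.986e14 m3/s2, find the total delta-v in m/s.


V1 = sqrt(mu/r1) = 7721.79 m/s
dV1 = V1*(sqrt(2*r2/(r1+r2)) - 1) = 2372.77 m/s
V2 = sqrt(mu/r2) = 3186.43 m/s
dV2 = V2*(1 - sqrt(2*r1/(r1+r2))) = 1467.49 m/s
Total dV = 3840 m/s

3840 m/s


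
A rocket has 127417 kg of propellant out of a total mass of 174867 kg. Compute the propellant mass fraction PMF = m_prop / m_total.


PMF = 127417 / 174867 = 0.729

0.729


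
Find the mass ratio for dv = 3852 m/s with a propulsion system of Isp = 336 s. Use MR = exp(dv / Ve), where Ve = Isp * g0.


Ve = 336 * 9.81 = 3296.16 m/s
MR = exp(3852 / 3296.16) = 3.218

3.218


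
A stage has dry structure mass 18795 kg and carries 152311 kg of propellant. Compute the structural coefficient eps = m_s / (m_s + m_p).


eps = 18795 / (18795 + 152311) = 0.1098

0.1098


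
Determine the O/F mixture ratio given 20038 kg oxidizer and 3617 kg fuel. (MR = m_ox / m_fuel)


MR = 20038 / 3617 = 5.54

5.54


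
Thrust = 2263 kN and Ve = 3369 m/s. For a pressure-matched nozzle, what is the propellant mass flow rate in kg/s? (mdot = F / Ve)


mdot = F / Ve = 2263000 / 3369 = 671.7 kg/s

671.7 kg/s


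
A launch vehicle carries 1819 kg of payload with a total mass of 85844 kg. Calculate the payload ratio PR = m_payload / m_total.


PR = 1819 / 85844 = 0.0212

0.0212


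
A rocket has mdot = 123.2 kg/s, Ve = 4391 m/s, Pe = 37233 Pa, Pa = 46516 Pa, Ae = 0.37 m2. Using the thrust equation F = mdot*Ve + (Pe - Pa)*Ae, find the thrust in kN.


F = 123.2 * 4391 + (37233 - 46516) * 0.37 = 537536.0 N = 537.5 kN

537.5 kN


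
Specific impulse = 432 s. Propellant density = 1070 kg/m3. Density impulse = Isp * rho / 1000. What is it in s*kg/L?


rho*Isp = 432 * 1070 / 1000 = 462 s*kg/L

462 s*kg/L


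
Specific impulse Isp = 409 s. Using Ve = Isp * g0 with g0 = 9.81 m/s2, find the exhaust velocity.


Ve = Isp * g0 = 409 * 9.81 = 4012.3 m/s

4012.3 m/s


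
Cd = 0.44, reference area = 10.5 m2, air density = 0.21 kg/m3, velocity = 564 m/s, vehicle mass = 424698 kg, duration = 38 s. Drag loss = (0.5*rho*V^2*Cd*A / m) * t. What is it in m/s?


D = 0.5 * 0.21 * 564^2 * 0.44 * 10.5 = 154308.37 N
a = 154308.37 / 424698 = 0.3633 m/s2
dV = 0.3633 * 38 = 13.8 m/s

13.8 m/s


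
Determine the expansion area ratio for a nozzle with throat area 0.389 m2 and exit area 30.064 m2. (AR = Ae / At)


AR = 30.064 / 0.389 = 77.3

77.3


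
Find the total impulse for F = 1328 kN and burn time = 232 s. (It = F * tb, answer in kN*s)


It = 1328 * 232 = 308096 kN*s

308096 kN*s


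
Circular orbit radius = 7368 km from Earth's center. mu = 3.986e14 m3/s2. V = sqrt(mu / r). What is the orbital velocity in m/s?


V = sqrt(3.986e14 / 7368000) = 7355 m/s

7355 m/s


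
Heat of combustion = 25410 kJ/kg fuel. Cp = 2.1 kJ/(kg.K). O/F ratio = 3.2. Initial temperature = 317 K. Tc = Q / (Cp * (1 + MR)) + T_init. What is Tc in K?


Tc = 25410 / (2.1 * (1 + 3.2)) + 317 = 3198 K

3198 K


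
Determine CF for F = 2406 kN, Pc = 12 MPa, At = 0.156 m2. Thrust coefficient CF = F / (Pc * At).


CF = 2406000 / (12e6 * 0.156) = 1.29

1.29


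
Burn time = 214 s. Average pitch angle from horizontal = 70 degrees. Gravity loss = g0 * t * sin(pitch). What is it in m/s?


GL = 9.81 * 214 * sin(70 deg) = 1973 m/s

1973 m/s


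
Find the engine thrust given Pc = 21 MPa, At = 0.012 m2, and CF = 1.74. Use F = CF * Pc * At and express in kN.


F = 1.74 * 21e6 * 0.012 = 438480.0 N = 438.5 kN

438.5 kN


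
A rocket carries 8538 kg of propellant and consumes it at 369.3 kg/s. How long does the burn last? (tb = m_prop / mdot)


tb = 8538 / 369.3 = 23.1 s

23.1 s


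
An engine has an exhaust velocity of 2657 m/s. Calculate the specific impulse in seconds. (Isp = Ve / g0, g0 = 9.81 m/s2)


Isp = Ve / g0 = 2657 / 9.81 = 270.8 s

270.8 s


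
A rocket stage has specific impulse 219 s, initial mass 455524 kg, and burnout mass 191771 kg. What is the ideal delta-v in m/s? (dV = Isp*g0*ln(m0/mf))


Ve = 219 * 9.81 = 2148.39 m/s
dV = 2148.39 * ln(455524/191771) = 1859 m/s

1859 m/s


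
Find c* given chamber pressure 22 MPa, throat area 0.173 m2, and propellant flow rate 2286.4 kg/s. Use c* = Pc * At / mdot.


c* = 22e6 * 0.173 / 2286.4 = 1665 m/s

1665 m/s


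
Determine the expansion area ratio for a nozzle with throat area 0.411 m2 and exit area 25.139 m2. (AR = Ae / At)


AR = 25.139 / 0.411 = 61.2

61.2


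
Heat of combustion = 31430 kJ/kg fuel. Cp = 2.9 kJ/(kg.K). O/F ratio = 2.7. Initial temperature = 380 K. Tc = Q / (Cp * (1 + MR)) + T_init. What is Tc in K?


Tc = 31430 / (2.9 * (1 + 2.7)) + 380 = 3309 K

3309 K


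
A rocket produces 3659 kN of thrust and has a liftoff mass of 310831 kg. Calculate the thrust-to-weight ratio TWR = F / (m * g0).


TWR = 3659000 / (310831 * 9.81) = 1.2

1.2


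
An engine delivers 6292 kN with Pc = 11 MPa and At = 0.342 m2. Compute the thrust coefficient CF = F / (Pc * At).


CF = 6292000 / (11e6 * 0.342) = 1.67

1.67


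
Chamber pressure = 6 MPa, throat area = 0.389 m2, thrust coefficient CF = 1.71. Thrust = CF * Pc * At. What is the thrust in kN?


F = 1.71 * 6e6 * 0.389 = 3.9911e+06 N = 3991.1 kN

3991.1 kN


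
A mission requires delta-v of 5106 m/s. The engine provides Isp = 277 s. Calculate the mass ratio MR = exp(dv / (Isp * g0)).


Ve = 277 * 9.81 = 2717.37 m/s
MR = exp(5106 / 2717.37) = 6.547

6.547


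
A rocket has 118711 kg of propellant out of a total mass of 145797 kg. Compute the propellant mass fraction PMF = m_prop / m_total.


PMF = 118711 / 145797 = 0.814

0.814


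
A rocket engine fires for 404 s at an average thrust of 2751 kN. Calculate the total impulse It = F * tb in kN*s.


It = 2751 * 404 = 1111404 kN*s

1111404 kN*s


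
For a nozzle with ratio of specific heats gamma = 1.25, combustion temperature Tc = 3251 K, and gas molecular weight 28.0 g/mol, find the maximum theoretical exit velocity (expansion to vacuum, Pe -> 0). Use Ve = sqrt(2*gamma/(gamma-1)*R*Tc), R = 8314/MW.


R = 8314 / 28.0 = 296.93 J/(kg.K)
Ve = sqrt(2 * 1.25 / (1.25 - 1) * 296.93 * 3251) = 3107 m/s

3107 m/s


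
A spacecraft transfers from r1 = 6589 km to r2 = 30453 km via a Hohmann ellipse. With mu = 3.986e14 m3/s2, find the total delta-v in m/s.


V1 = sqrt(mu/r1) = 7777.84 m/s
dV1 = V1*(sqrt(2*r2/(r1+r2)) - 1) = 2195.53 m/s
V2 = sqrt(mu/r2) = 3617.88 m/s
dV2 = V2*(1 - sqrt(2*r1/(r1+r2))) = 1459.98 m/s
Total dV = 3656 m/s

3656 m/s


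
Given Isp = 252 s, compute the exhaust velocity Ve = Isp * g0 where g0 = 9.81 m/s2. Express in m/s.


Ve = Isp * g0 = 252 * 9.81 = 2472.1 m/s

2472.1 m/s


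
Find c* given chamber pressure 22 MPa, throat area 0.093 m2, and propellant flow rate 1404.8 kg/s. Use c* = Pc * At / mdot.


c* = 22e6 * 0.093 / 1404.8 = 1456 m/s

1456 m/s


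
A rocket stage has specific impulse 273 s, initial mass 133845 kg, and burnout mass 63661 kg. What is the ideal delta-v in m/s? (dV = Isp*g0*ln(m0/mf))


Ve = 273 * 9.81 = 2678.13 m/s
dV = 2678.13 * ln(133845/63661) = 1990 m/s

1990 m/s


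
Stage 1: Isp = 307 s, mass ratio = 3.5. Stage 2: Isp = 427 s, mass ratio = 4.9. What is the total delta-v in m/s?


dV1 = 307 * 9.81 * ln(3.5) = 3772.9 m/s
dV2 = 427 * 9.81 * ln(4.9) = 6657.1 m/s
Total dV = 3772.9 + 6657.1 = 10430.0 m/s ~ 10430 m/s

10430 m/s


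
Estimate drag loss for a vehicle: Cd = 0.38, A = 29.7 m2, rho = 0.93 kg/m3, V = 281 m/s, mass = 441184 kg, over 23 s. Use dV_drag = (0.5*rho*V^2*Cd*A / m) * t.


D = 0.5 * 0.93 * 281^2 * 0.38 * 29.7 = 414386.54 N
a = 414386.54 / 441184 = 0.9393 m/s2
dV = 0.9393 * 23 = 21.6 m/s

21.6 m/s


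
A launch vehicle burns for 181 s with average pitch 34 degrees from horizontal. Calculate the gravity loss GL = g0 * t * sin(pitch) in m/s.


GL = 9.81 * 181 * sin(34 deg) = 993 m/s

993 m/s


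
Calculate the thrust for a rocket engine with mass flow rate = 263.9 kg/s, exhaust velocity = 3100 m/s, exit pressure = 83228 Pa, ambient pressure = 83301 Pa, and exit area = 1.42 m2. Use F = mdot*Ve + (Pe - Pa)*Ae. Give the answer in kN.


F = 263.9 * 3100 + (83228 - 83301) * 1.42 = 817986.0 N = 818.0 kN

818.0 kN


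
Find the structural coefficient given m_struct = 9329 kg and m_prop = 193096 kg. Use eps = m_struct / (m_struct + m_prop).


eps = 9329 / (9329 + 193096) = 0.0461

0.0461


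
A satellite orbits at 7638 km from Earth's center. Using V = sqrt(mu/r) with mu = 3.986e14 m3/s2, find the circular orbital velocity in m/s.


V = sqrt(3.986e14 / 7638000) = 7224 m/s

7224 m/s


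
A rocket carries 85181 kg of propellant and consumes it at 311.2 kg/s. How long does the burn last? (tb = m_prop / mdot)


tb = 85181 / 311.2 = 273.7 s

273.7 s


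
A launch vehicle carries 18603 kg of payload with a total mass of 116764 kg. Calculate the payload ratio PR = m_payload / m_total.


PR = 18603 / 116764 = 0.1593

0.1593


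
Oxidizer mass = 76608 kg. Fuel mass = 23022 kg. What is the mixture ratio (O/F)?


MR = 76608 / 23022 = 3.33

3.33


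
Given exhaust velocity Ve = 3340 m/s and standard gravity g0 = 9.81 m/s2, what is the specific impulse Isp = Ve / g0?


Isp = Ve / g0 = 3340 / 9.81 = 340.5 s

340.5 s


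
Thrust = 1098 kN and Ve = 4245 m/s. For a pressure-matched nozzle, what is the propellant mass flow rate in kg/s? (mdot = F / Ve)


mdot = F / Ve = 1098000 / 4245 = 258.7 kg/s

258.7 kg/s


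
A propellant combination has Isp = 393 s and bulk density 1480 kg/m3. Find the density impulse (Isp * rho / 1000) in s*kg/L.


rho*Isp = 393 * 1480 / 1000 = 582 s*kg/L

582 s*kg/L


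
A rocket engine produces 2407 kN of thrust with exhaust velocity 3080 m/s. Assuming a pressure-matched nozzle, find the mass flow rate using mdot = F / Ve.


mdot = F / Ve = 2407000 / 3080 = 781.5 kg/s

781.5 kg/s


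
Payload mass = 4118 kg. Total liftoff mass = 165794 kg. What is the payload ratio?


PR = 4118 / 165794 = 0.0248

0.0248


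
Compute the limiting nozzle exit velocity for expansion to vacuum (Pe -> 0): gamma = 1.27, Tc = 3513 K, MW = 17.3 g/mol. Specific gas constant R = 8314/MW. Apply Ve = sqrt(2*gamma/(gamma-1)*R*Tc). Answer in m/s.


R = 8314 / 17.3 = 480.58 J/(kg.K)
Ve = sqrt(2 * 1.27 / (1.27 - 1) * 480.58 * 3513) = 3985 m/s

3985 m/s


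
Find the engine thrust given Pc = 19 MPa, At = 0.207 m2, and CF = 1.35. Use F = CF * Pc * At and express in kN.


F = 1.35 * 19e6 * 0.207 = 5.3096e+06 N = 5309.6 kN

5309.6 kN


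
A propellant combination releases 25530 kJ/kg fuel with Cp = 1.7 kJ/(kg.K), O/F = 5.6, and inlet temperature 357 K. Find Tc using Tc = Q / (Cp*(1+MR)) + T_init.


Tc = 25530 / (1.7 * (1 + 5.6)) + 357 = 2632 K

2632 K


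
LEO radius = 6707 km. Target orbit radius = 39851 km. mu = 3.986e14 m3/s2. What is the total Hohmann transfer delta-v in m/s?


V1 = sqrt(mu/r1) = 7709.11 m/s
dV1 = V1*(sqrt(2*r2/(r1+r2)) - 1) = 2377.42 m/s
V2 = sqrt(mu/r2) = 3162.63 m/s
dV2 = V2*(1 - sqrt(2*r1/(r1+r2))) = 1465.05 m/s
Total dV = 3842 m/s

3842 m/s


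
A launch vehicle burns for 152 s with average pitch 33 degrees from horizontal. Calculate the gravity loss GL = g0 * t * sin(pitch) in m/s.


GL = 9.81 * 152 * sin(33 deg) = 812 m/s

812 m/s


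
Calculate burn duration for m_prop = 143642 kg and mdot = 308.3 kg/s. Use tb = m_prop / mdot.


tb = 143642 / 308.3 = 465.9 s

465.9 s


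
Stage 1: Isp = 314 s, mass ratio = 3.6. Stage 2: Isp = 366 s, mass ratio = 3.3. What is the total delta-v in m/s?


dV1 = 314 * 9.81 * ln(3.6) = 3945.7 m/s
dV2 = 366 * 9.81 * ln(3.3) = 4286.7 m/s
Total dV = 3945.7 + 4286.7 = 8232.4 m/s ~ 8232 m/s

8232 m/s


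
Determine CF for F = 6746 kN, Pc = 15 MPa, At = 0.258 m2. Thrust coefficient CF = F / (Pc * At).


CF = 6746000 / (15e6 * 0.258) = 1.74

1.74


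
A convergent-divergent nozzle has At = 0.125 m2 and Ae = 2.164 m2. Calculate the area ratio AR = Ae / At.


AR = 2.164 / 0.125 = 17.3

17.3


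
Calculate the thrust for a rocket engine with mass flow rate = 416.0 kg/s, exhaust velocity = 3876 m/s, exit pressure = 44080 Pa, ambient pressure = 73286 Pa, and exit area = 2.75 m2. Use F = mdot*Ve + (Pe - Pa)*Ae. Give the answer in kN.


F = 416.0 * 3876 + (44080 - 73286) * 2.75 = 1.5321e+06 N = 1532.1 kN

1532.1 kN


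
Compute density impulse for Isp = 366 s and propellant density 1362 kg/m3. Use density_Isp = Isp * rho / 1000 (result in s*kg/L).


rho*Isp = 366 * 1362 / 1000 = 498 s*kg/L

498 s*kg/L


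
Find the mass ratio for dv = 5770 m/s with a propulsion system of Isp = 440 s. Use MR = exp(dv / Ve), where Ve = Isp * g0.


Ve = 440 * 9.81 = 4316.4 m/s
MR = exp(5770 / 4316.4) = 3.807

3.807


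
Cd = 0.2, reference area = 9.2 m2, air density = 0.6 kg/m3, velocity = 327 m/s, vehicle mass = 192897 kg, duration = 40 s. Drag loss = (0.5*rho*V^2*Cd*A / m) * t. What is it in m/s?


D = 0.5 * 0.6 * 327^2 * 0.2 * 9.2 = 59024.81 N
a = 59024.81 / 192897 = 0.306 m/s2
dV = 0.306 * 40 = 12.2 m/s

12.2 m/s


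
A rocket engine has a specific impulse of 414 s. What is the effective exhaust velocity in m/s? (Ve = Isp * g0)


Ve = Isp * g0 = 414 * 9.81 = 4061.3 m/s

4061.3 m/s


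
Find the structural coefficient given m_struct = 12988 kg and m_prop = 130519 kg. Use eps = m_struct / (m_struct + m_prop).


eps = 12988 / (12988 + 130519) = 0.0905

0.0905


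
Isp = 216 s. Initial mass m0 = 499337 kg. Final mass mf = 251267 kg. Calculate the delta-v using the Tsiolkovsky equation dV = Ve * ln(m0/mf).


Ve = 216 * 9.81 = 2118.96 m/s
dV = 2118.96 * ln(499337/251267) = 1455 m/s

1455 m/s


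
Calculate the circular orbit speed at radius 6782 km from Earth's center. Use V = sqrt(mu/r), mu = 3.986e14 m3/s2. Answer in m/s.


V = sqrt(3.986e14 / 6782000) = 7666 m/s

7666 m/s


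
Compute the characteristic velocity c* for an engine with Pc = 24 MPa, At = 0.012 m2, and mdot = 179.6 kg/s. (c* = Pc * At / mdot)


c* = 24e6 * 0.012 / 179.6 = 1604 m/s

1604 m/s


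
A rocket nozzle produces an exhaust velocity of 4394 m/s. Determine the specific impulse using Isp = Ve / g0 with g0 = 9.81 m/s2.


Isp = Ve / g0 = 4394 / 9.81 = 447.9 s

447.9 s


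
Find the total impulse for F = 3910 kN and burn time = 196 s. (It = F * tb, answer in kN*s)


It = 3910 * 196 = 766360 kN*s

766360 kN*s


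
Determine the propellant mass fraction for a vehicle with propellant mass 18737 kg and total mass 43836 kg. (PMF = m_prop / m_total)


PMF = 18737 / 43836 = 0.427

0.427


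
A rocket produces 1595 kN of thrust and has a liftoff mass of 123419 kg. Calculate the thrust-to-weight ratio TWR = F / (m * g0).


TWR = 1595000 / (123419 * 9.81) = 1.32

1.32


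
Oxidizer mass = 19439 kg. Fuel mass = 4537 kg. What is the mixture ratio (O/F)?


MR = 19439 / 4537 = 4.28

4.28


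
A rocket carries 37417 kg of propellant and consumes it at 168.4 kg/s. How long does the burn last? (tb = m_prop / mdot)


tb = 37417 / 168.4 = 222.2 s

222.2 s


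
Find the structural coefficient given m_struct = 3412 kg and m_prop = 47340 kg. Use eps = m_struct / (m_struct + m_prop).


eps = 3412 / (3412 + 47340) = 0.0672

0.0672


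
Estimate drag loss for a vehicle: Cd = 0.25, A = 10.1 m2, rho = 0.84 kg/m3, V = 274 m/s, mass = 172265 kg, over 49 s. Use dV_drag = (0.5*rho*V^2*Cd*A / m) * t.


D = 0.5 * 0.84 * 274^2 * 0.25 * 10.1 = 79618.1 N
a = 79618.1 / 172265 = 0.4622 m/s2
dV = 0.4622 * 49 = 22.6 m/s

22.6 m/s


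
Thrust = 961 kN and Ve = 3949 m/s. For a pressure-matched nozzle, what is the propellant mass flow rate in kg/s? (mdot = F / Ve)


mdot = F / Ve = 961000 / 3949 = 243.4 kg/s

243.4 kg/s


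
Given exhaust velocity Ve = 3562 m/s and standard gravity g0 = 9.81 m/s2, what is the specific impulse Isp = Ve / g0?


Isp = Ve / g0 = 3562 / 9.81 = 363.1 s

363.1 s


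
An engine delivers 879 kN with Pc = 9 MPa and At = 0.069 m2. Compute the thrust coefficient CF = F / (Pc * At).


CF = 879000 / (9e6 * 0.069) = 1.42

1.42


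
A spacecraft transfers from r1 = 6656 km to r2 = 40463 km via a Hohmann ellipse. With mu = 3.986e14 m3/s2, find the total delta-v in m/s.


V1 = sqrt(mu/r1) = 7738.59 m/s
dV1 = V1*(sqrt(2*r2/(r1+r2)) - 1) = 2403.04 m/s
V2 = sqrt(mu/r2) = 3138.63 m/s
dV2 = V2*(1 - sqrt(2*r1/(r1+r2))) = 1470.37 m/s
Total dV = 3873 m/s

3873 m/s
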